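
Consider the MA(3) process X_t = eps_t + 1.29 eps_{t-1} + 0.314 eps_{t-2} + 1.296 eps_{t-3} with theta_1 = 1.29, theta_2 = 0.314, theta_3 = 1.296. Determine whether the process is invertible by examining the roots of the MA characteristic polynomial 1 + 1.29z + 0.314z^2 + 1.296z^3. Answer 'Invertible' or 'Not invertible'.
\text{Not invertible}

The MA(q) characteristic polynomial is P(z) = 1 + 1.29z + 0.314z^2 + 1.296z^3.
Invertibility requires all roots to lie outside the unit circle, i.e. |z| > 1 for every root.
Degree 3: look for a simple real root z0 first, then factor out (1 - z/z0) and solve the remaining quadratic.
Testing z0 = -0.625: P(-0.625) = 1 + (1.29)(-0.625) + (0.314)(-0.625)^2 + (1.296)(-0.625)^3
  = 1 + (-0.80625) + (0.122656) + (-0.316406) = 0.  So z_0 = -0.625 is a root, |z_0| = 0.625.
Divide out the factor (1 + 1.6 z) = (1 - z/z0) (since 1/z0 = -1.6):
  P(z) = (1 + 1.6 z)(1 + (-0.31) z + (0.81) z^2)
  [check: z-coef -0.31 - (-1.6) = 1.29; z^2-coef 0.81 - (-1.6)(-0.31) = 0.314; z^3-coef -(-1.6)(0.81) = 1.296.]
Remaining roots from the quadratic factor 1 + (-0.31) z + (0.81) z^2:
  Set 1 + (-0.31) z + (0.81) z^2 = 0, i.e. a z^2 + b z + c = 0 with a = 0.81, b = -0.31, c = 1.
  Discriminant D = b^2 - 4ac = (-0.31)^2 - 4*(0.81)*1 = 0.0961 - (3.24) = -3.1439.
  D < 0, so the roots are the complex-conjugate pair z = (-b +/- i sqrt(-D)) / (2a) = 0.1914 +/- 1.0945i.
  For a conjugate pair |z|^2 = z * conj(z) = (product of roots) = c/a = 1/(0.81) = 1.234568, so |z| = sqrt(1.234568) = 1.1111 for both roots.
Moduli of all roots: 0.6250, 1.1111, 1.1111.
All moduli strictly greater than 1? No.
Verdict: Not invertible.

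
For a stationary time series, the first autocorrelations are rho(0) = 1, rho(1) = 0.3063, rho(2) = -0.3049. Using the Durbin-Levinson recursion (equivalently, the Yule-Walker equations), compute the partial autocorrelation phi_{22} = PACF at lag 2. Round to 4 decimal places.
\phi_{22} = -0.4400

The PACF at lag k is phi_{kk}, the last component of the solution
to the Yule-Walker system G_k phi = r_k where
  (G_k)_{ij} = rho(|i - j|), (r_k)_i = rho(i), i,j = 1..k.
Equivalently, Durbin-Levinson gives phi_{kk} iteratively:
  phi_{11} = rho(1)
  phi_{kk} = [rho(k) - sum_{j=1..k-1} phi_{k-1,j} rho(k-j)]
            / [1 - sum_{j=1..k-1} phi_{k-1,j} rho(j)],
  phi_{k,j} = phi_{k-1,j} - phi_{kk} phi_{k-1,k-j},  j = 1..k-1.
Step k = 1:
  phi_11 = rho(1) = 0.3063.
Step k = 2:
  phi_22 = [rho(2) - phi_11 rho(1)] / [1 - phi_11 rho(1)] = [-0.3049 - (0.3063)(0.3063)] / [1 - (0.3063)(0.3063)]
         = -0.39871969 / 0.90618031 = -0.44.
Therefore phi_{22} = -0.4400.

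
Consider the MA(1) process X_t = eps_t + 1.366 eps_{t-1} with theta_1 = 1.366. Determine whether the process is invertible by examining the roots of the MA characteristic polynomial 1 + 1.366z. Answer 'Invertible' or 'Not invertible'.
\text{Not invertible}

The MA(q) characteristic polynomial is P(z) = 1 + 1.366z.
Invertibility requires all roots to lie outside the unit circle, i.e. |z| > 1 for every root.
This is linear in z: 1 + (1.366) z = 0  =>  z = -1/(1.366) = -0.732064,  |z| = 0.732064.
Moduli of all roots: 0.7321.
All moduli strictly greater than 1? No.
Verdict: Not invertible.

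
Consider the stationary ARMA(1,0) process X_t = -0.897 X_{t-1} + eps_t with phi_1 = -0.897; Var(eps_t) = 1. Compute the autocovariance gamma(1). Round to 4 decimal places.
\gamma(1) = -4.5908

Multiply the model equation by X_{t-k} and take expectations. With theta_0 = psi_0 = 1 and psi_j the MA(infinity) weights, this gives
  gamma(k) - sum_i phi_i gamma(k-i) = c_k,
  c_k = sigma^2 * sum_{j=k..q} theta_j psi_{j-k}   (c_k = 0 for k > q),
using gamma(-m) = gamma(m).
Pure AR (q = 0): c_0 = sigma^2 = 1, c_k = 0 for k >= 1.
Equations for k = 0 and k = 1 (AR order 1):
  gamma(0) = phi_1 gamma(1) + c_0
  gamma(1) = phi_1 gamma(0) + c_1
Substituting the second into the first: gamma(0) (1 - phi_1^2) = c_0 + phi_1 c_1, so
  gamma(0) = c_0 / (1 - phi_1^2) = 1 / (1 - (-0.897)^2) = 1 / 0.195391 = 5.117943.
  gamma(1) = phi_1 gamma(0) = (-0.897)(5.117943) = -4.590795.
Therefore gamma(1) = -4.5908 (to 4 decimal places).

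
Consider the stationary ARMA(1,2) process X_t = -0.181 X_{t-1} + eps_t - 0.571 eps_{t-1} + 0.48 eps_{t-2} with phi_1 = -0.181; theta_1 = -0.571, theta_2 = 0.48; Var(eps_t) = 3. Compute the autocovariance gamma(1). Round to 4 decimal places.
\gamma(1) = -3.8590

Multiply the model equation by X_{t-k} and take expectations. With theta_0 = psi_0 = 1 and psi_j the MA(infinity) weights, this gives
  gamma(k) - sum_i phi_i gamma(k-i) = c_k,
  c_k = sigma^2 * sum_{j=k..q} theta_j psi_{j-k}   (c_k = 0 for k > q),
using gamma(-m) = gamma(m).
psi-weights needed (psi_j = theta_j + sum_i phi_i psi_{j-i}):
  psi_1 = theta_1 + phi_1 = -0.571 + (-0.181) = -0.752
  psi_2 = theta_2 + phi_1 psi_1 = 0.48 + (-0.181)(-0.752) = 0.616112
Right-hand sides:
  c_0 = sigma^2 (1 + theta_1 psi_1 + theta_2 psi_2) = 3 * (1 + (-0.571)(-0.752) + (0.48)(0.616112)) = 3 * 1.725126 = 5.175377
  c_1 = sigma^2 (theta_1 + theta_2 psi_1) = 3 * (-0.571 + (0.48)(-0.752)) = -2.79588
  c_2 = sigma^2 theta_2 = 3 * (0.48) = 1.44
Equations for k = 0 and k = 1 (AR order 1):
  gamma(0) = phi_1 gamma(1) + c_0
  gamma(1) = phi_1 gamma(0) + c_1
Substituting the second into the first: gamma(0) (1 - phi_1^2) = c_0 + phi_1 c_1, so
  gamma(0) = (c_0 + phi_1 c_1) / (1 - phi_1^2) = (5.175377 + (-0.181)(-2.79588)) / (1 - (-0.181)^2) = 5.681432 / 0.967239 = 5.873865.
  gamma(1) = phi_1 gamma(0) + c_1 = (-0.181)(5.873865) + (-2.79588) = -3.85905.
Therefore gamma(1) = -3.8590 (to 4 decimal places).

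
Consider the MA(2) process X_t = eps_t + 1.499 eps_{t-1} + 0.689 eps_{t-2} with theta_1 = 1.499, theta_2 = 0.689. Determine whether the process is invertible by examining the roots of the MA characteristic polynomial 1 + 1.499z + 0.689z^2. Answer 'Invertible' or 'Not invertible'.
\text{Invertible}

The MA(q) characteristic polynomial is P(z) = 1 + 1.499z + 0.689z^2.
Invertibility requires all roots to lie outside the unit circle, i.e. |z| > 1 for every root.
Set 1 + (1.499) z + (0.689) z^2 = 0, i.e. a z^2 + b z + c = 0 with a = 0.689, b = 1.499, c = 1.
Discriminant D = b^2 - 4ac = (1.499)^2 - 4*(0.689)*1 = 2.247001 - (2.756) = -0.508999.
D < 0, so the roots are the complex-conjugate pair z = (-b +/- i sqrt(-D)) / (2a) = -1.0878 +/- 0.5177i.
For a conjugate pair |z|^2 = z * conj(z) = (product of roots) = c/a = 1/(0.689) = 1.451379, so |z| = sqrt(1.451379) = 1.2047 for both roots.
Moduli of all roots: 1.2047, 1.2047.
All moduli strictly greater than 1? Yes.
Verdict: Invertible.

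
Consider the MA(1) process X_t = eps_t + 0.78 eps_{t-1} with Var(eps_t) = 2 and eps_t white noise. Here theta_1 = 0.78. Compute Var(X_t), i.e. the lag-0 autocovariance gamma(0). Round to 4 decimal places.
\gamma(0) = 3.2168

For an MA(q) process X_t = eps_t + sum_i theta_i eps_{t-i} with
Var(eps_t) = sigma^2, the variance is
  gamma(0) = sigma^2 * (1 + sum_i theta_i^2).
  sum_i theta_i^2 = (0.78)^2 = 0.6084.
  gamma(0) = 2 * (1 + 0.6084) = 2 * 1.6084 = 3.2168.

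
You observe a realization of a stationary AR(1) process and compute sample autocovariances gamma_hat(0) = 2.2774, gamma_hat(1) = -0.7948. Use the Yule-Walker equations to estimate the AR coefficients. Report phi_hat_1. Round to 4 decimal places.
\hat\phi_{1} = -0.3490

The Yule-Walker equations for an AR(p) process read, in matrix form,
  Gamma_p phi = r_p,   with   (Gamma_p)_{ij} = gamma(|i - j|),
                       (r_p)_i = gamma(i),   i,j = 1..p.
Substitute the sample gammas (Toeplitz matrix and right-hand side of size 1):
  Gamma_p = [[2.2774]]
  r_p     = [-0.7948]
With p = 1 this is the single equation gamma(0) phi_1 = gamma(1):
  phi_hat_1 = gamma(1) / gamma(0) = -0.7948 / 2.2774 = -0.3490.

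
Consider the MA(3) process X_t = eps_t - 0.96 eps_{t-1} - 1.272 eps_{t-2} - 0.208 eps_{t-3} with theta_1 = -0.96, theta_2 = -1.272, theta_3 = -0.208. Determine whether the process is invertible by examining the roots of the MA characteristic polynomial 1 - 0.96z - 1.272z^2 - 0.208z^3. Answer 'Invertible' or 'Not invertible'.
\text{Not invertible}

The MA(q) characteristic polynomial is P(z) = 1 - 0.96z - 1.272z^2 - 0.208z^3.
Invertibility requires all roots to lie outside the unit circle, i.e. |z| > 1 for every root.
Degree 3: look for a simple real root z0 first, then factor out (1 - z/z0) and solve the remaining quadratic.
Testing z0 = -5: P(-5) = 1 + (-0.96)(-5) + (-1.272)(-5)^2 + (-0.208)(-5)^3
  = 1 + (4.8) + (-31.8) + (26) = 0.  So z_0 = -5 is a root, |z_0| = 5.
Divide out the factor (1 + 0.2 z) = (1 - z/z0) (since 1/z0 = -0.2):
  P(z) = (1 + 0.2 z)(1 + (-1.16) z + (-1.04) z^2)
  [check: z-coef -1.16 - (-0.2) = -0.96; z^2-coef -1.04 - (-0.2)(-1.16) = -1.272; z^3-coef -(-0.2)(-1.04) = -0.208.]
Remaining roots from the quadratic factor 1 + (-1.16) z + (-1.04) z^2:
  Set 1 + (-1.16) z + (-1.04) z^2 = 0, i.e. a z^2 + b z + c = 0 with a = -1.04, b = -1.16, c = 1.
  Discriminant D = b^2 - 4ac = (-1.16)^2 - 4*(-1.04)*1 = 1.3456 - (-4.16) = 5.5056.
  D >= 0, so the roots are real: z = (-b +/- sqrt(D)) / (2a) = (1.16 +/- 2.346402) / (-2.08).
    z_1 = (1.16 + 2.346402) / (-2.08) = -1.6858,   |z_1| = 1.6858.
    z_2 = (1.16 - 2.346402) / (-2.08) = 0.5704,   |z_2| = 0.5704.
Moduli of all roots: 5.0000, 1.6858, 0.5704.
All moduli strictly greater than 1? No.
Verdict: Not invertible.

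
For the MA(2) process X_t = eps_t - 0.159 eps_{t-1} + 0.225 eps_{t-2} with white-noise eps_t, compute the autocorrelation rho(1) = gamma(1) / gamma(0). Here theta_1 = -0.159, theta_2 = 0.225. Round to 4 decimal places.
\rho(1) = -0.1810

For an MA(q) process with theta_0 = 1, the autocovariance is
  gamma(k) = sigma^2 * sum_{i=0..q-k} theta_i * theta_{i+k},
and rho(k) = gamma(k) / gamma(0). Sigma^2 cancels.
  numerator   = (1)*(-0.159) + (-0.159)*(0.225) = -0.194775.
  denominator = (1)^2 + (-0.159)^2 + (0.225)^2 = 1.075906.
  rho(1) = -0.194775 / 1.075906 = -0.1810.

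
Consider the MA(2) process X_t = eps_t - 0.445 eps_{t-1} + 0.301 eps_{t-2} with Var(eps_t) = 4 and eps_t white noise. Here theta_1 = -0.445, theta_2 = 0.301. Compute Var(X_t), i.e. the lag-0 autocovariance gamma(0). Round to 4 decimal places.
\gamma(0) = 5.1545

For an MA(q) process X_t = eps_t + sum_i theta_i eps_{t-i} with
Var(eps_t) = sigma^2, the variance is
  gamma(0) = sigma^2 * (1 + sum_i theta_i^2).
  sum_i theta_i^2 = (-0.445)^2 + (0.301)^2 = 0.198025 + 0.090601 = 0.288626.
  gamma(0) = 4 * (1 + 0.288626) = 4 * 1.288626 = 5.154504, which rounds to 5.1545.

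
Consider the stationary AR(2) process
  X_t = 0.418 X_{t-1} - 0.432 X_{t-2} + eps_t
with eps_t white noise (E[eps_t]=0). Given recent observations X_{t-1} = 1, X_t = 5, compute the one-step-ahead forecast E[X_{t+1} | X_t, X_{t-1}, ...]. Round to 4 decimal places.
E[X_{t+1} \mid \mathcal F_t] = 1.6580

For an AR(p) model X_t = c + sum_i phi_i X_{t-i} + eps_t, the
one-step-ahead conditional mean is
  E[X_{t+1} | X_t, ...] = c + sum_i phi_i X_{t+1-i}.
Substitute known values:
  E[X_{t+1} | ...] = (0.418) * (5) + (-0.432) * (1)
                   = 1.6580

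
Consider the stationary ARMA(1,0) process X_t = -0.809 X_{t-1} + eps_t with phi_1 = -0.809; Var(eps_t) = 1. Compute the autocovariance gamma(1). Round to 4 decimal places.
\gamma(1) = -2.3414

Multiply the model equation by X_{t-k} and take expectations. With theta_0 = psi_0 = 1 and psi_j the MA(infinity) weights, this gives
  gamma(k) - sum_i phi_i gamma(k-i) = c_k,
  c_k = sigma^2 * sum_{j=k..q} theta_j psi_{j-k}   (c_k = 0 for k > q),
using gamma(-m) = gamma(m).
Pure AR (q = 0): c_0 = sigma^2 = 1, c_k = 0 for k >= 1.
Equations for k = 0 and k = 1 (AR order 1):
  gamma(0) = phi_1 gamma(1) + c_0
  gamma(1) = phi_1 gamma(0) + c_1
Substituting the second into the first: gamma(0) (1 - phi_1^2) = c_0 + phi_1 c_1, so
  gamma(0) = c_0 / (1 - phi_1^2) = 1 / (1 - (-0.809)^2) = 1 / 0.345519 = 2.894197.
  gamma(1) = phi_1 gamma(0) = (-0.809)(2.894197) = -2.341405.
Therefore gamma(1) = -2.3414 (to 4 decimal places).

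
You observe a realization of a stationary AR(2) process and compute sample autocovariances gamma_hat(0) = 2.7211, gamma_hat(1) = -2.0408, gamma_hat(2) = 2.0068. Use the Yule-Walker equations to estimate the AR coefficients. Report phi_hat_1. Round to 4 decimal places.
\hat\phi_{1} = -0.4500

The Yule-Walker equations for an AR(p) process read, in matrix form,
  Gamma_p phi = r_p,   with   (Gamma_p)_{ij} = gamma(|i - j|),
                       (r_p)_i = gamma(i),   i,j = 1..p.
Substitute the sample gammas (Toeplitz matrix and right-hand side of size 2):
  Gamma_p = [[2.7211, -2.0408], [-2.0408, 2.7211]]
  r_p     = [-2.0408, 2.0068]
Written out:
  2.7211 phi_1 - 2.0408 phi_2 = -2.0408
  -2.0408 phi_1 + 2.7211 phi_2 = 2.0068
Solve by Cramer's rule:
  det = gamma(0)^2 - gamma(1)^2 = (2.7211)^2 - (-2.0408)^2 = 7.40438521 - 4.16486464 = 3.23952057
  phi_hat_1 = [gamma(1) gamma(0) - gamma(1) gamma(2)] / det = [(-2.0408)(2.7211) - (-2.0408)(2.0068)] / 3.23952057 = -1.45774344 / 3.23952057 = -0.45
  phi_hat_2 = [gamma(0) gamma(2) - gamma(1)^2] / det = [(2.7211)(2.0068) - (-2.0408)^2] / 3.23952057 = 1.29583884 / 3.23952057 = 0.4
So phi_hat = [-0.4500, 0.4000].
Therefore phi_hat_1 = -0.4500.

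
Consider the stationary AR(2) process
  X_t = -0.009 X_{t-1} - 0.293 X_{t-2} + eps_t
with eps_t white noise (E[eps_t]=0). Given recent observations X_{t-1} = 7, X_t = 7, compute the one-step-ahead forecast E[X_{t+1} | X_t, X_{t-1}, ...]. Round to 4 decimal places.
E[X_{t+1} \mid \mathcal F_t] = -2.1140

For an AR(p) model X_t = c + sum_i phi_i X_{t-i} + eps_t, the
one-step-ahead conditional mean is
  E[X_{t+1} | X_t, ...] = c + sum_i phi_i X_{t+1-i}.
Substitute known values:
  E[X_{t+1} | ...] = (-0.009) * (7) + (-0.293) * (7)
                   = -2.1140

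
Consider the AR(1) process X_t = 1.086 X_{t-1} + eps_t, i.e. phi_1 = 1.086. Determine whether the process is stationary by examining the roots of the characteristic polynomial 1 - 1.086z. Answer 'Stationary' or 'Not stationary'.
\text{Not stationary}

The AR(p) characteristic polynomial is P(z) = 1 - 1.086z.
Stationarity requires all roots to lie outside the unit circle, i.e. |z| > 1 for every root.
This is linear in z: 1 + (-1.086) z = 0  =>  z = -1/(-1.086) = 0.92081,  |z| = 0.92081.
Moduli of all roots: 0.9208.
All moduli strictly greater than 1? No.
Verdict: Not stationary.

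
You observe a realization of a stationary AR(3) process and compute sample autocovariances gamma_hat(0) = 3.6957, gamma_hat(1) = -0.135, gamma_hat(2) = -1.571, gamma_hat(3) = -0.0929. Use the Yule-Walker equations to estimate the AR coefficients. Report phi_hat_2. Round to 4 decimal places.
\hat\phi_{2} = -0.4310

The Yule-Walker equations for an AR(p) process read, in matrix form,
  Gamma_p phi = r_p,   with   (Gamma_p)_{ij} = gamma(|i - j|),
                       (r_p)_i = gamma(i),   i,j = 1..p.
Substitute the sample gammas (Toeplitz matrix and right-hand side of size 3):
  Gamma_p = [[3.6957, -0.135, -1.571], [-0.135, 3.6957, -0.135], [-1.571, -0.135, 3.6957]]
  r_p     = [-0.135, -1.571, -0.0929]
Written out (R1..R3):
  (R1) 3.6957 phi_1 - 0.135 phi_2 - 1.571 phi_3 = -0.135
  (R2) -0.135 phi_1 + 3.6957 phi_2 - 0.135 phi_3 = -1.571
  (R3) -1.571 phi_1 - 0.135 phi_2 + 3.6957 phi_3 = -0.0929
Gaussian elimination:
  R2 <- R2 - (-0.135/3.6957) R1 = R2 - (-0.036529) R1:  3.690769 phi_2 - 0.192387 phi_3 = -1.575931
  R3 <- R3 - (-1.571/3.6957) R1 = R3 - (-0.425089) R1:  -0.192387 phi_2 + 3.027886 phi_3 = -0.150287
  R3 <- R3 - (-0.192387/3.690769) R2 = R3 - (-0.052127) R2:  3.017857 phi_3 = -0.232435
Back-substitution:
  phi_hat_3 = -0.232435 / 3.017857 = -0.07702
  phi_hat_2 = (-1.575931 - (-0.192387)(-0.07702)) / 3.690769 = -0.431008
  phi_hat_1 = (-0.135 - (-0.135)(-0.431008) - (-1.571)(-0.07702)) / 3.6957 = -0.085013
So phi_hat = [-0.0850, -0.4310, -0.0770].
Therefore phi_hat_2 = -0.4310.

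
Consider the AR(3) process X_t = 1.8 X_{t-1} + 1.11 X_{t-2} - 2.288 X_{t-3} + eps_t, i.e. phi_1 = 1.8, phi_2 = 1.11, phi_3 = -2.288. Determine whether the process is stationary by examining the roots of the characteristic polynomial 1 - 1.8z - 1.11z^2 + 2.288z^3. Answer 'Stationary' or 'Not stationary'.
\text{Not stationary}

The AR(p) characteristic polynomial is P(z) = 1 - 1.8z - 1.11z^2 + 2.288z^3.
Stationarity requires all roots to lie outside the unit circle, i.e. |z| > 1 for every root.
Degree 3: look for a simple real root z0 first, then factor out (1 - z/z0) and solve the remaining quadratic.
Testing z0 = 0.625: P(0.625) = 1 + (-1.8)(0.625) + (-1.11)(0.625)^2 + (2.288)(0.625)^3
  = 1 + (-1.125) + (-0.433594) + (0.558594) = 0.  So z_0 = 0.625 is a root, |z_0| = 0.625.
Divide out the factor (1 - 1.6 z) = (1 - z/z0) (since 1/z0 = 1.6):
  P(z) = (1 - 1.6 z)(1 + (-0.2) z + (-1.43) z^2)
  [check: z-coef -0.2 - (1.6) = -1.8; z^2-coef -1.43 - (1.6)(-0.2) = -1.11; z^3-coef -(1.6)(-1.43) = 2.288.]
Remaining roots from the quadratic factor 1 + (-0.2) z + (-1.43) z^2:
  Set 1 + (-0.2) z + (-1.43) z^2 = 0, i.e. a z^2 + b z + c = 0 with a = -1.43, b = -0.2, c = 1.
  Discriminant D = b^2 - 4ac = (-0.2)^2 - 4*(-1.43)*1 = 0.04 - (-5.72) = 5.76.
  D >= 0, so the roots are real: z = (-b +/- sqrt(D)) / (2a) = (0.2 +/- 2.4) / (-2.86).
    z_1 = (0.2 + 2.4) / (-2.86) = -0.9091,   |z_1| = 0.9091.
    z_2 = (0.2 - 2.4) / (-2.86) = 0.7692,   |z_2| = 0.7692.
Moduli of all roots: 0.6250, 0.9091, 0.7692.
All moduli strictly greater than 1? No.
Verdict: Not stationary.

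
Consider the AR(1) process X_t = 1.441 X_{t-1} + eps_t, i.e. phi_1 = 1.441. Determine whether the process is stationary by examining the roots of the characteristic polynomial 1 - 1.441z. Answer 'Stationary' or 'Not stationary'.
\text{Not stationary}

The AR(p) characteristic polynomial is P(z) = 1 - 1.441z.
Stationarity requires all roots to lie outside the unit circle, i.e. |z| > 1 for every root.
This is linear in z: 1 + (-1.441) z = 0  =>  z = -1/(-1.441) = 0.693963,  |z| = 0.693963.
Moduli of all roots: 0.6940.
All moduli strictly greater than 1? No.
Verdict: Not stationary.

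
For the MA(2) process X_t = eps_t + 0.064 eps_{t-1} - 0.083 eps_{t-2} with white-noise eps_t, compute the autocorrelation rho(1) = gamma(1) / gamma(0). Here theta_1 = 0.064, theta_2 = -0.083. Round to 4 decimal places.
\rho(1) = 0.0581

For an MA(q) process with theta_0 = 1, the autocovariance is
  gamma(k) = sigma^2 * sum_{i=0..q-k} theta_i * theta_{i+k},
and rho(k) = gamma(k) / gamma(0). Sigma^2 cancels.
  numerator   = (1)*(0.064) + (0.064)*(-0.083) = 0.058688.
  denominator = (1)^2 + (0.064)^2 + (-0.083)^2 = 1.010985.
  rho(1) = 0.058688 / 1.010985 = 0.0581.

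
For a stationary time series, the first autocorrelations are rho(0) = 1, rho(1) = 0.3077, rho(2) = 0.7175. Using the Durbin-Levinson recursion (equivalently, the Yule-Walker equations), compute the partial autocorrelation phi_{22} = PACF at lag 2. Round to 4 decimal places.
\phi_{22} = 0.6880

The PACF at lag k is phi_{kk}, the last component of the solution
to the Yule-Walker system G_k phi = r_k where
  (G_k)_{ij} = rho(|i - j|), (r_k)_i = rho(i), i,j = 1..k.
Equivalently, Durbin-Levinson gives phi_{kk} iteratively:
  phi_{11} = rho(1)
  phi_{kk} = [rho(k) - sum_{j=1..k-1} phi_{k-1,j} rho(k-j)]
            / [1 - sum_{j=1..k-1} phi_{k-1,j} rho(j)],
  phi_{k,j} = phi_{k-1,j} - phi_{kk} phi_{k-1,k-j},  j = 1..k-1.
Step k = 1:
  phi_11 = rho(1) = 0.3077.
Step k = 2:
  phi_22 = [rho(2) - phi_11 rho(1)] / [1 - phi_11 rho(1)] = [0.7175 - (0.3077)(0.3077)] / [1 - (0.3077)(0.3077)]
         = 0.62282071 / 0.90532071 = 0.688.
Therefore phi_{22} = 0.6880.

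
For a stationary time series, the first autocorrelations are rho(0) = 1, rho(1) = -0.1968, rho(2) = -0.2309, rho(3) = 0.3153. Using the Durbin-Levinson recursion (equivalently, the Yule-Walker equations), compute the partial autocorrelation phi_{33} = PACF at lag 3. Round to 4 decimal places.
\phi_{33} = 0.2280

The PACF at lag k is phi_{kk}, the last component of the solution
to the Yule-Walker system G_k phi = r_k where
  (G_k)_{ij} = rho(|i - j|), (r_k)_i = rho(i), i,j = 1..k.
Equivalently, Durbin-Levinson gives phi_{kk} iteratively:
  phi_{11} = rho(1)
  phi_{kk} = [rho(k) - sum_{j=1..k-1} phi_{k-1,j} rho(k-j)]
            / [1 - sum_{j=1..k-1} phi_{k-1,j} rho(j)],
  phi_{k,j} = phi_{k-1,j} - phi_{kk} phi_{k-1,k-j},  j = 1..k-1.
Step k = 1:
  phi_11 = rho(1) = -0.1968.
Step k = 2:
  phi_22 = [rho(2) - phi_11 rho(1)] / [1 - phi_11 rho(1)] = [-0.2309 - (-0.1968)(-0.1968)] / [1 - (-0.1968)(-0.1968)]
         = -0.26963024 / 0.96126976 = -0.280494.
  Update: phi_21 = phi_11 - phi_22 phi_11 = -0.1968 - (-0.280494)(-0.1968) = -0.252001.
Step k = 3:
  phi_33 = [rho(3) - phi_21 rho(2) - phi_22 rho(1)] / [1 - phi_21 rho(1) - phi_22 rho(2)]
    numerator   = 0.3153 - (-0.252001)(-0.2309) - (-0.280494)(-0.1968) = 0.20191174
    denominator = 1 - (-0.252001)(-0.1968) - (-0.280494)(-0.2309) = 0.88564014
  phi_33 = 0.20191174 / 0.88564014 = 0.228.
Therefore phi_{33} = 0.2280.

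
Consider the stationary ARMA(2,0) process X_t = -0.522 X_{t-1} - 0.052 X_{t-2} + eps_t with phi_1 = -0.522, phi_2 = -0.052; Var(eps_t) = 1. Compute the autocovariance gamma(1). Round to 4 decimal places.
\gamma(1) = -0.6601

Multiply the model equation by X_{t-k} and take expectations. With theta_0 = psi_0 = 1 and psi_j the MA(infinity) weights, this gives
  gamma(k) - sum_i phi_i gamma(k-i) = c_k,
  c_k = sigma^2 * sum_{j=k..q} theta_j psi_{j-k}   (c_k = 0 for k > q),
using gamma(-m) = gamma(m).
Pure AR (q = 0): c_0 = sigma^2 = 1, c_k = 0 for k >= 1.
Equations for k = 0, 1, 2 (AR order 2, c_2 = 0):
  (E0) gamma(0) = phi_1 gamma(1) + phi_2 gamma(2) + c_0
  (E1) gamma(1) = phi_1 gamma(0) + phi_2 gamma(1) + c_1
  (E2) gamma(2) = phi_1 gamma(1) + phi_2 gamma(0)
From (E1): gamma(1) = A gamma(0) + B with
  A = phi_1 / (1 - phi_2) = -0.522 / 1.052 = -0.496198,   B = c_1 / (1 - phi_2) = 0 / 1.052 = 0.
Insert (E2) into (E0): gamma(0) (1 - phi_2^2) = phi_1 (1 + phi_2) gamma(1) + c_0.
  phi_1 (1 + phi_2) = (-0.522)(0.948) = -0.494856,   1 - phi_2^2 = 0.997296.
Replace gamma(1) by A gamma(0) + B and collect gamma(0):
  gamma(0) [0.997296 - (-0.494856)(-0.496198)] = c_0 = 1
  gamma(0) * 0.75175 = 1
  gamma(0) = 1 / 0.75175 = 1.33023.
  gamma(1) = A gamma(0) = (-0.496198)(1.33023) = -0.660057.
Therefore gamma(1) = -0.6601 (to 4 decimal places).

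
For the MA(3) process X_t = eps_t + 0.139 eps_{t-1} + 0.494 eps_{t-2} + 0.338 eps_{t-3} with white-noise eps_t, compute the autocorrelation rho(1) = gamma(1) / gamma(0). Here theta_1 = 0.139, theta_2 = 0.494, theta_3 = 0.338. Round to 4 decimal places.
\rho(1) = 0.2719

For an MA(q) process with theta_0 = 1, the autocovariance is
  gamma(k) = sigma^2 * sum_{i=0..q-k} theta_i * theta_{i+k},
and rho(k) = gamma(k) / gamma(0). Sigma^2 cancels.
  numerator   = (1)*(0.139) + (0.139)*(0.494) + (0.494)*(0.338) = 0.374638.
  denominator = (1)^2 + (0.139)^2 + (0.494)^2 + (0.338)^2 = 1.377601.
  rho(1) = 0.374638 / 1.377601 = 0.2719.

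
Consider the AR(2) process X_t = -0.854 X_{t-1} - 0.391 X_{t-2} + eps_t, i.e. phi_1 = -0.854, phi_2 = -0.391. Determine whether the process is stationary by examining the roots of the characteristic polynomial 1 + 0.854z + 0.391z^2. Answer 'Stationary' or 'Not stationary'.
\text{Stationary}

The AR(p) characteristic polynomial is P(z) = 1 + 0.854z + 0.391z^2.
Stationarity requires all roots to lie outside the unit circle, i.e. |z| > 1 for every root.
Set 1 + (0.854) z + (0.391) z^2 = 0, i.e. a z^2 + b z + c = 0 with a = 0.391, b = 0.854, c = 1.
Discriminant D = b^2 - 4ac = (0.854)^2 - 4*(0.391)*1 = 0.729316 - (1.564) = -0.834684.
D < 0, so the roots are the complex-conjugate pair z = (-b +/- i sqrt(-D)) / (2a) = -1.0921 +/- 1.1683i.
For a conjugate pair |z|^2 = z * conj(z) = (product of roots) = c/a = 1/(0.391) = 2.557545, so |z| = sqrt(2.557545) = 1.5992 for both roots.
Moduli of all roots: 1.5992, 1.5992.
All moduli strictly greater than 1? Yes.
Verdict: Stationary.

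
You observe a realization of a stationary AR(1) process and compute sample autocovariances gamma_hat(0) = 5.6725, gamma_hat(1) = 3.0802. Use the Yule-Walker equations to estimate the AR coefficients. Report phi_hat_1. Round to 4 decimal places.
\hat\phi_{1} = 0.5430

The Yule-Walker equations for an AR(p) process read, in matrix form,
  Gamma_p phi = r_p,   with   (Gamma_p)_{ij} = gamma(|i - j|),
                       (r_p)_i = gamma(i),   i,j = 1..p.
Substitute the sample gammas (Toeplitz matrix and right-hand side of size 1):
  Gamma_p = [[5.6725]]
  r_p     = [3.0802]
With p = 1 this is the single equation gamma(0) phi_1 = gamma(1):
  phi_hat_1 = gamma(1) / gamma(0) = 3.0802 / 5.6725 = 0.5430.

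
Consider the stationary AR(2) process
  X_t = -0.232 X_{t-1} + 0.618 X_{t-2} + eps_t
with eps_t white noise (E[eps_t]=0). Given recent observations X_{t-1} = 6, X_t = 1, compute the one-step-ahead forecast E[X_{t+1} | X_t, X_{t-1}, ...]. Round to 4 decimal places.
E[X_{t+1} \mid \mathcal F_t] = 3.4760

For an AR(p) model X_t = c + sum_i phi_i X_{t-i} + eps_t, the
one-step-ahead conditional mean is
  E[X_{t+1} | X_t, ...] = c + sum_i phi_i X_{t+1-i}.
Substitute known values:
  E[X_{t+1} | ...] = (-0.232) * (1) + (0.618) * (6)
                   = 3.4760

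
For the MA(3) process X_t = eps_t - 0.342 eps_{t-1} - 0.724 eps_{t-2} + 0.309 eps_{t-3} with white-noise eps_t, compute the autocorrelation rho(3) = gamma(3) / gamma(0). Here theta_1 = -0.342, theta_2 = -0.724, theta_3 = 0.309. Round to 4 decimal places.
\rho(3) = 0.1779

For an MA(q) process with theta_0 = 1, the autocovariance is
  gamma(k) = sigma^2 * sum_{i=0..q-k} theta_i * theta_{i+k},
and rho(k) = gamma(k) / gamma(0). Sigma^2 cancels.
  numerator   = (1)*(0.309) = 0.309.
  denominator = (1)^2 + (-0.342)^2 + (-0.724)^2 + (0.309)^2 = 1.736621.
  rho(3) = 0.309 / 1.736621 = 0.1779.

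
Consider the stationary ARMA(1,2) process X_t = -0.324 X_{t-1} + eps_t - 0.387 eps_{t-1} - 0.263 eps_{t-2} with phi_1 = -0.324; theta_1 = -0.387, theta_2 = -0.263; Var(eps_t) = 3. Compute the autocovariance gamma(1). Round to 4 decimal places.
\gamma(1) = -2.0645

Multiply the model equation by X_{t-k} and take expectations. With theta_0 = psi_0 = 1 and psi_j the MA(infinity) weights, this gives
  gamma(k) - sum_i phi_i gamma(k-i) = c_k,
  c_k = sigma^2 * sum_{j=k..q} theta_j psi_{j-k}   (c_k = 0 for k > q),
using gamma(-m) = gamma(m).
psi-weights needed (psi_j = theta_j + sum_i phi_i psi_{j-i}):
  psi_1 = theta_1 + phi_1 = -0.387 + (-0.324) = -0.711
  psi_2 = theta_2 + phi_1 psi_1 = -0.263 + (-0.324)(-0.711) = -0.032636
Right-hand sides:
  c_0 = sigma^2 (1 + theta_1 psi_1 + theta_2 psi_2) = 3 * (1 + (-0.387)(-0.711) + (-0.263)(-0.032636)) = 3 * 1.28374 = 3.851221
  c_1 = sigma^2 (theta_1 + theta_2 psi_1) = 3 * (-0.387 + (-0.263)(-0.711)) = -0.600021
  c_2 = sigma^2 theta_2 = 3 * (-0.263) = -0.789
Equations for k = 0 and k = 1 (AR order 1):
  gamma(0) = phi_1 gamma(1) + c_0
  gamma(1) = phi_1 gamma(0) + c_1
Substituting the second into the first: gamma(0) (1 - phi_1^2) = c_0 + phi_1 c_1, so
  gamma(0) = (c_0 + phi_1 c_1) / (1 - phi_1^2) = (3.851221 + (-0.324)(-0.600021)) / (1 - (-0.324)^2) = 4.045628 / 0.895024 = 4.520133.
  gamma(1) = phi_1 gamma(0) + c_1 = (-0.324)(4.520133) + (-0.600021) = -2.064544.
Therefore gamma(1) = -2.0645 (to 4 decimal places).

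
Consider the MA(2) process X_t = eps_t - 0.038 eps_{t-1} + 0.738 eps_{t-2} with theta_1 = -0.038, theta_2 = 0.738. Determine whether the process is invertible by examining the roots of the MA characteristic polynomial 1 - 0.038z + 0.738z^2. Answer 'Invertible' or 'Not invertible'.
\text{Invertible}

The MA(q) characteristic polynomial is P(z) = 1 - 0.038z + 0.738z^2.
Invertibility requires all roots to lie outside the unit circle, i.e. |z| > 1 for every root.
Set 1 + (-0.038) z + (0.738) z^2 = 0, i.e. a z^2 + b z + c = 0 with a = 0.738, b = -0.038, c = 1.
Discriminant D = b^2 - 4ac = (-0.038)^2 - 4*(0.738)*1 = 0.001444 - (2.952) = -2.950556.
D < 0, so the roots are the complex-conjugate pair z = (-b +/- i sqrt(-D)) / (2a) = 0.0257 +/- 1.1638i.
For a conjugate pair |z|^2 = z * conj(z) = (product of roots) = c/a = 1/(0.738) = 1.355014, so |z| = sqrt(1.355014) = 1.1641 for both roots.
Moduli of all roots: 1.1641, 1.1641.
All moduli strictly greater than 1? Yes.
Verdict: Invertible.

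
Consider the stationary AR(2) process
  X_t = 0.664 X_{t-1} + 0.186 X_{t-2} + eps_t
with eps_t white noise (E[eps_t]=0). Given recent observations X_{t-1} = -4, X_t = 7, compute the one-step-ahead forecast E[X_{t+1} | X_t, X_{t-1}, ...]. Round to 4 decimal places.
E[X_{t+1} \mid \mathcal F_t] = 3.9040

For an AR(p) model X_t = c + sum_i phi_i X_{t-i} + eps_t, the
one-step-ahead conditional mean is
  E[X_{t+1} | X_t, ...] = c + sum_i phi_i X_{t+1-i}.
Substitute known values:
  E[X_{t+1} | ...] = (0.664) * (7) + (0.186) * (-4)
                   = 3.9040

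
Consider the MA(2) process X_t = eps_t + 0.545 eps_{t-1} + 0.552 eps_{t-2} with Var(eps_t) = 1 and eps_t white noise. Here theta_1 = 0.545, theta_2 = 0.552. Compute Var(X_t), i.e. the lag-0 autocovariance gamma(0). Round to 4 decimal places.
\gamma(0) = 1.6017

For an MA(q) process X_t = eps_t + sum_i theta_i eps_{t-i} with
Var(eps_t) = sigma^2, the variance is
  gamma(0) = sigma^2 * (1 + sum_i theta_i^2).
  sum_i theta_i^2 = (0.545)^2 + (0.552)^2 = 0.297025 + 0.304704 = 0.601729.
  gamma(0) = 1 * (1 + 0.601729) = 1 * 1.601729 = 1.601729, which rounds to 1.6017.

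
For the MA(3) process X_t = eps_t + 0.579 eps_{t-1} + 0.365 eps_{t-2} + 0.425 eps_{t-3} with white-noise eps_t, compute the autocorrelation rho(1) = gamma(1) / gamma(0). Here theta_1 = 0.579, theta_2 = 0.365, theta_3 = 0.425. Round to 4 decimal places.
\rho(1) = 0.5733

For an MA(q) process with theta_0 = 1, the autocovariance is
  gamma(k) = sigma^2 * sum_{i=0..q-k} theta_i * theta_{i+k},
and rho(k) = gamma(k) / gamma(0). Sigma^2 cancels.
  numerator   = (1)*(0.579) + (0.579)*(0.365) + (0.365)*(0.425) = 0.94546.
  denominator = (1)^2 + (0.579)^2 + (0.365)^2 + (0.425)^2 = 1.649091.
  rho(1) = 0.94546 / 1.649091 = 0.5733.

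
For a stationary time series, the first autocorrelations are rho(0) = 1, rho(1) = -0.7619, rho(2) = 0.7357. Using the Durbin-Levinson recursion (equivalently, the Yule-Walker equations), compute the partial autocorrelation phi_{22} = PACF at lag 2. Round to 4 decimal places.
\phi_{22} = 0.3700

The PACF at lag k is phi_{kk}, the last component of the solution
to the Yule-Walker system G_k phi = r_k where
  (G_k)_{ij} = rho(|i - j|), (r_k)_i = rho(i), i,j = 1..k.
Equivalently, Durbin-Levinson gives phi_{kk} iteratively:
  phi_{11} = rho(1)
  phi_{kk} = [rho(k) - sum_{j=1..k-1} phi_{k-1,j} rho(k-j)]
            / [1 - sum_{j=1..k-1} phi_{k-1,j} rho(j)],
  phi_{k,j} = phi_{k-1,j} - phi_{kk} phi_{k-1,k-j},  j = 1..k-1.
Step k = 1:
  phi_11 = rho(1) = -0.7619.
Step k = 2:
  phi_22 = [rho(2) - phi_11 rho(1)] / [1 - phi_11 rho(1)] = [0.7357 - (-0.7619)(-0.7619)] / [1 - (-0.7619)(-0.7619)]
         = 0.15520839 / 0.41950839 = 0.37.
Therefore phi_{22} = 0.3700.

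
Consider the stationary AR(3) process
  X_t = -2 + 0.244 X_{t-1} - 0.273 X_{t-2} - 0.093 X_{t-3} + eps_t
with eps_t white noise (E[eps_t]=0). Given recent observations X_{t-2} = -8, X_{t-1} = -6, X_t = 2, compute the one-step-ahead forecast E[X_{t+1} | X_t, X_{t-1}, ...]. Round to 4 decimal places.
E[X_{t+1} \mid \mathcal F_t] = 0.8700

For an AR(p) model X_t = c + sum_i phi_i X_{t-i} + eps_t, the
one-step-ahead conditional mean is
  E[X_{t+1} | X_t, ...] = c + sum_i phi_i X_{t+1-i}.
Substitute known values:
  E[X_{t+1} | ...] = -2 + (0.244) * (2) + (-0.273) * (-6) + (-0.093) * (-8)
                   = 0.8700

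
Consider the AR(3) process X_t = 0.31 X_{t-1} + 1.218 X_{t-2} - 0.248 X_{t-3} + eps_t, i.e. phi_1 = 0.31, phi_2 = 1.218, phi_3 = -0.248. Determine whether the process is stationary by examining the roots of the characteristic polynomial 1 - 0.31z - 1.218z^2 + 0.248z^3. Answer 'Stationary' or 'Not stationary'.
\text{Not stationary}

The AR(p) characteristic polynomial is P(z) = 1 - 0.31z - 1.218z^2 + 0.248z^3.
Stationarity requires all roots to lie outside the unit circle, i.e. |z| > 1 for every root.
Degree 3: look for a simple real root z0 first, then factor out (1 - z/z0) and solve the remaining quadratic.
Testing z0 = 5: P(5) = 1 + (-0.31)(5) + (-1.218)(5)^2 + (0.248)(5)^3
  = 1 + (-1.55) + (-30.45) + (31) = 0.  So z_0 = 5 is a root, |z_0| = 5.
Divide out the factor (1 - 0.2 z) = (1 - z/z0) (since 1/z0 = 0.2):
  P(z) = (1 - 0.2 z)(1 + (-0.11) z + (-1.24) z^2)
  [check: z-coef -0.11 - (0.2) = -0.31; z^2-coef -1.24 - (0.2)(-0.11) = -1.218; z^3-coef -(0.2)(-1.24) = 0.248.]
Remaining roots from the quadratic factor 1 + (-0.11) z + (-1.24) z^2:
  Set 1 + (-0.11) z + (-1.24) z^2 = 0, i.e. a z^2 + b z + c = 0 with a = -1.24, b = -0.11, c = 1.
  Discriminant D = b^2 - 4ac = (-0.11)^2 - 4*(-1.24)*1 = 0.0121 - (-4.96) = 4.9721.
  D >= 0, so the roots are real: z = (-b +/- sqrt(D)) / (2a) = (0.11 +/- 2.229821) / (-2.48).
    z_1 = (0.11 + 2.229821) / (-2.48) = -0.9435,   |z_1| = 0.9435.
    z_2 = (0.11 - 2.229821) / (-2.48) = 0.8548,   |z_2| = 0.8548.
Moduli of all roots: 5.0000, 0.9435, 0.8548.
All moduli strictly greater than 1? No.
Verdict: Not stationary.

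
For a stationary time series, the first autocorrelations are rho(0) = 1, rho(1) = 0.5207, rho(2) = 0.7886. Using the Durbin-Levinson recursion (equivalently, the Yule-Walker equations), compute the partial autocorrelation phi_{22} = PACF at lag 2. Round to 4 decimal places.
\phi_{22} = 0.7100

The PACF at lag k is phi_{kk}, the last component of the solution
to the Yule-Walker system G_k phi = r_k where
  (G_k)_{ij} = rho(|i - j|), (r_k)_i = rho(i), i,j = 1..k.
Equivalently, Durbin-Levinson gives phi_{kk} iteratively:
  phi_{11} = rho(1)
  phi_{kk} = [rho(k) - sum_{j=1..k-1} phi_{k-1,j} rho(k-j)]
            / [1 - sum_{j=1..k-1} phi_{k-1,j} rho(j)],
  phi_{k,j} = phi_{k-1,j} - phi_{kk} phi_{k-1,k-j},  j = 1..k-1.
Step k = 1:
  phi_11 = rho(1) = 0.5207.
Step k = 2:
  phi_22 = [rho(2) - phi_11 rho(1)] / [1 - phi_11 rho(1)] = [0.7886 - (0.5207)(0.5207)] / [1 - (0.5207)(0.5207)]
         = 0.51747151 / 0.72887151 = 0.71.
Therefore phi_{22} = 0.7100.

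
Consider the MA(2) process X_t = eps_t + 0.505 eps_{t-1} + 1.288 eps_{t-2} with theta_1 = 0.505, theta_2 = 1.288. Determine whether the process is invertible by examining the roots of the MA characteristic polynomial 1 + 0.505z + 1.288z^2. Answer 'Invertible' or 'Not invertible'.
\text{Not invertible}

The MA(q) characteristic polynomial is P(z) = 1 + 0.505z + 1.288z^2.
Invertibility requires all roots to lie outside the unit circle, i.e. |z| > 1 for every root.
Set 1 + (0.505) z + (1.288) z^2 = 0, i.e. a z^2 + b z + c = 0 with a = 1.288, b = 0.505, c = 1.
Discriminant D = b^2 - 4ac = (0.505)^2 - 4*(1.288)*1 = 0.255025 - (5.152) = -4.896975.
D < 0, so the roots are the complex-conjugate pair z = (-b +/- i sqrt(-D)) / (2a) = -0.196 +/- 0.859i.
For a conjugate pair |z|^2 = z * conj(z) = (product of roots) = c/a = 1/(1.288) = 0.776398, so |z| = sqrt(0.776398) = 0.8811 for both roots.
Moduli of all roots: 0.8811, 0.8811.
All moduli strictly greater than 1? No.
Verdict: Not invertible.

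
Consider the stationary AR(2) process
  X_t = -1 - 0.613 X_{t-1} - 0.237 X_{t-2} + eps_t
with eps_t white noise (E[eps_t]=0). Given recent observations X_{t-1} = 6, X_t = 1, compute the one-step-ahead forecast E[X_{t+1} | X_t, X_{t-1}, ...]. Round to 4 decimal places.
E[X_{t+1} \mid \mathcal F_t] = -3.0350

For an AR(p) model X_t = c + sum_i phi_i X_{t-i} + eps_t, the
one-step-ahead conditional mean is
  E[X_{t+1} | X_t, ...] = c + sum_i phi_i X_{t+1-i}.
Substitute known values:
  E[X_{t+1} | ...] = -1 + (-0.613) * (1) + (-0.237) * (6)
                   = -3.0350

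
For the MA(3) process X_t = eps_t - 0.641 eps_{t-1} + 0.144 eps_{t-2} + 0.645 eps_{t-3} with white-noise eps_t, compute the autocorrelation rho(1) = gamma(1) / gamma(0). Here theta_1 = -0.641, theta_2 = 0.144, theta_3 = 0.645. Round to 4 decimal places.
\rho(1) = -0.3466

For an MA(q) process with theta_0 = 1, the autocovariance is
  gamma(k) = sigma^2 * sum_{i=0..q-k} theta_i * theta_{i+k},
and rho(k) = gamma(k) / gamma(0). Sigma^2 cancels.
  numerator   = (1)*(-0.641) + (-0.641)*(0.144) + (0.144)*(0.645) = -0.640424.
  denominator = (1)^2 + (-0.641)^2 + (0.144)^2 + (0.645)^2 = 1.847642.
  rho(1) = -0.640424 / 1.847642 = -0.3466.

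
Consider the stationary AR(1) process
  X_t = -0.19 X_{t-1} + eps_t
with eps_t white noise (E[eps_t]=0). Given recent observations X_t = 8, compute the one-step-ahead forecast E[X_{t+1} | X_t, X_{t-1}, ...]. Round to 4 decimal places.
E[X_{t+1} \mid \mathcal F_t] = -1.5200

For an AR(p) model X_t = c + sum_i phi_i X_{t-i} + eps_t, the
one-step-ahead conditional mean is
  E[X_{t+1} | X_t, ...] = c + sum_i phi_i X_{t+1-i}.
Substitute known values:
  E[X_{t+1} | ...] = (-0.19) * (8)
                   = -1.5200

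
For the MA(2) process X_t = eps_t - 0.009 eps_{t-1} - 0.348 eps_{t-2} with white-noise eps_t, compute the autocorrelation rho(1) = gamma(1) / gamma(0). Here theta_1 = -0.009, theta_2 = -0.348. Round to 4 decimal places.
\rho(1) = -0.0052

For an MA(q) process with theta_0 = 1, the autocovariance is
  gamma(k) = sigma^2 * sum_{i=0..q-k} theta_i * theta_{i+k},
and rho(k) = gamma(k) / gamma(0). Sigma^2 cancels.
  numerator   = (1)*(-0.009) + (-0.009)*(-0.348) = -0.005868.
  denominator = (1)^2 + (-0.009)^2 + (-0.348)^2 = 1.121185.
  rho(1) = -0.005868 / 1.121185 = -0.0052.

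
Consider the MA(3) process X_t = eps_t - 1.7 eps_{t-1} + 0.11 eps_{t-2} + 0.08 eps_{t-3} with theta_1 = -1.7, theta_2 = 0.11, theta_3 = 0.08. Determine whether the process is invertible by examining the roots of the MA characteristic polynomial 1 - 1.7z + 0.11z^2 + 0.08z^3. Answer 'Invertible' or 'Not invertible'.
\text{Not invertible}

The MA(q) characteristic polynomial is P(z) = 1 - 1.7z + 0.11z^2 + 0.08z^3.
Invertibility requires all roots to lie outside the unit circle, i.e. |z| > 1 for every root.
Degree 3: look for a simple real root z0 first, then factor out (1 - z/z0) and solve the remaining quadratic.
Testing z0 = 0.625: P(0.625) = 1 + (-1.7)(0.625) + (0.11)(0.625)^2 + (0.08)(0.625)^3
  = 1 + (-1.0625) + (0.042969) + (0.019531) = 0.  So z_0 = 0.625 is a root, |z_0| = 0.625.
Divide out the factor (1 - 1.6 z) = (1 - z/z0) (since 1/z0 = 1.6):
  P(z) = (1 - 1.6 z)(1 + (-0.1) z + (-0.05) z^2)
  [check: z-coef -0.1 - (1.6) = -1.7; z^2-coef -0.05 - (1.6)(-0.1) = 0.11; z^3-coef -(1.6)(-0.05) = 0.08.]
Remaining roots from the quadratic factor 1 + (-0.1) z + (-0.05) z^2:
  Set 1 + (-0.1) z + (-0.05) z^2 = 0, i.e. a z^2 + b z + c = 0 with a = -0.05, b = -0.1, c = 1.
  Discriminant D = b^2 - 4ac = (-0.1)^2 - 4*(-0.05)*1 = 0.01 - (-0.2) = 0.21.
  D >= 0, so the roots are real: z = (-b +/- sqrt(D)) / (2a) = (0.1 +/- 0.458258) / (-0.1).
    z_1 = (0.1 + 0.458258) / (-0.1) = -5.5826,   |z_1| = 5.5826.
    z_2 = (0.1 - 0.458258) / (-0.1) = 3.5826,   |z_2| = 3.5826.
Moduli of all roots: 0.6250, 5.5826, 3.5826.
All moduli strictly greater than 1? No.
Verdict: Not invertible.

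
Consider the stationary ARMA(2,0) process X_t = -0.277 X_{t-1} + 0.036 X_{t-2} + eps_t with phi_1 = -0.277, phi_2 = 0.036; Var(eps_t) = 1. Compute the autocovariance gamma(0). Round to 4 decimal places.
\gamma(0) = 1.0914

Multiply the model equation by X_{t-k} and take expectations. With theta_0 = psi_0 = 1 and psi_j the MA(infinity) weights, this gives
  gamma(k) - sum_i phi_i gamma(k-i) = c_k,
  c_k = sigma^2 * sum_{j=k..q} theta_j psi_{j-k}   (c_k = 0 for k > q),
using gamma(-m) = gamma(m).
Pure AR (q = 0): c_0 = sigma^2 = 1, c_k = 0 for k >= 1.
Equations for k = 0, 1, 2 (AR order 2, c_2 = 0):
  (E0) gamma(0) = phi_1 gamma(1) + phi_2 gamma(2) + c_0
  (E1) gamma(1) = phi_1 gamma(0) + phi_2 gamma(1) + c_1
  (E2) gamma(2) = phi_1 gamma(1) + phi_2 gamma(0)
From (E1): gamma(1) = A gamma(0) + B with
  A = phi_1 / (1 - phi_2) = -0.277 / 0.964 = -0.287344,   B = c_1 / (1 - phi_2) = 0 / 0.964 = 0.
Insert (E2) into (E0): gamma(0) (1 - phi_2^2) = phi_1 (1 + phi_2) gamma(1) + c_0.
  phi_1 (1 + phi_2) = (-0.277)(1.036) = -0.286972,   1 - phi_2^2 = 0.998704.
Replace gamma(1) by A gamma(0) + B and collect gamma(0):
  gamma(0) [0.998704 - (-0.286972)(-0.287344)] = c_0 = 1
  gamma(0) * 0.916244 = 1
  gamma(0) = 1 / 0.916244 = 1.091412.
Therefore gamma(0) = 1.0914 (to 4 decimal places).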